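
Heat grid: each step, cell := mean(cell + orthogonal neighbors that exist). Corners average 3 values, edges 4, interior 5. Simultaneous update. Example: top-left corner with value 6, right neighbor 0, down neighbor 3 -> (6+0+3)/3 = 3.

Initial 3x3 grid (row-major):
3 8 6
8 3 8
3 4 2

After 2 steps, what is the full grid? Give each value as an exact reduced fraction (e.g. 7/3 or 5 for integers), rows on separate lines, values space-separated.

Answer: 187/36 373/60 205/36
1307/240 116/25 459/80
49/12 283/60 149/36

Derivation:
After step 1:
  19/3 5 22/3
  17/4 31/5 19/4
  5 3 14/3
After step 2:
  187/36 373/60 205/36
  1307/240 116/25 459/80
  49/12 283/60 149/36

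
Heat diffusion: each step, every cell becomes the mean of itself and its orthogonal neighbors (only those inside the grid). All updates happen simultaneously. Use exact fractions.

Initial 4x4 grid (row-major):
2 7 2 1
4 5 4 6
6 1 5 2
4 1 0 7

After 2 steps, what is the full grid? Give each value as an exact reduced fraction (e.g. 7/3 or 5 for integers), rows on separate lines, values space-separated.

Answer: 151/36 481/120 149/40 13/4
62/15 409/100 71/20 313/80
229/60 309/100 373/100 273/80
107/36 721/240 203/80 15/4

Derivation:
After step 1:
  13/3 4 7/2 3
  17/4 21/5 22/5 13/4
  15/4 18/5 12/5 5
  11/3 3/2 13/4 3
After step 2:
  151/36 481/120 149/40 13/4
  62/15 409/100 71/20 313/80
  229/60 309/100 373/100 273/80
  107/36 721/240 203/80 15/4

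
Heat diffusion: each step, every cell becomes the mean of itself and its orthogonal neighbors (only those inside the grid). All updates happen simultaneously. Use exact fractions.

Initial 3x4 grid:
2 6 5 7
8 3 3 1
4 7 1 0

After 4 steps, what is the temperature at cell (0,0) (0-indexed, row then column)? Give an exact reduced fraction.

Step 1: cell (0,0) = 16/3
Step 2: cell (0,0) = 163/36
Step 3: cell (0,0) = 5347/1080
Step 4: cell (0,0) = 120977/25920
Full grid after step 4:
  120977/25920 195433/43200 168097/43200 94463/25920
  821867/172800 12031/2880 17707/4800 179051/57600
  116567/25920 89429/21600 69511/21600 75073/25920

Answer: 120977/25920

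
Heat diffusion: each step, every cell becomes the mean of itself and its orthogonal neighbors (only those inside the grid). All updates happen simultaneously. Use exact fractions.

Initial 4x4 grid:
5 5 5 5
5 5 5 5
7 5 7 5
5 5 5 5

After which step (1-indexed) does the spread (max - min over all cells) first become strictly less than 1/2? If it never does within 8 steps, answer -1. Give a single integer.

Step 1: max=29/5, min=5, spread=4/5
Step 2: max=337/60, min=5, spread=37/60
Step 3: max=5939/1080, min=1013/200, spread=293/675
  -> spread < 1/2 first at step 3
Step 4: max=117259/21600, min=18391/3600, spread=6913/21600
Step 5: max=1054567/194400, min=103001/20000, spread=333733/1215000
Step 6: max=157193009/29160000, min=16742383/3240000, spread=3255781/14580000
Step 7: max=4705911299/874800000, min=504576733/97200000, spread=82360351/437400000
Step 8: max=140685022841/26244000000, min=15170651911/2916000000, spread=2074577821/13122000000

Answer: 3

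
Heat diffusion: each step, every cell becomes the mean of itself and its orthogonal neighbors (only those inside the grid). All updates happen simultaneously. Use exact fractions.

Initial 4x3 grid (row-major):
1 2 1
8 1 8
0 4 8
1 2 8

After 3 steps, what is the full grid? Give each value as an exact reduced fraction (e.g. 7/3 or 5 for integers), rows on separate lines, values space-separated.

Answer: 1669/540 43477/14400 8191/2160
20851/7200 11539/3000 7369/1800
7757/2400 1849/500 1997/400
205/72 6403/1600 679/144

Derivation:
After step 1:
  11/3 5/4 11/3
  5/2 23/5 9/2
  13/4 3 7
  1 15/4 6
After step 2:
  89/36 791/240 113/36
  841/240 317/100 593/120
  39/16 108/25 41/8
  8/3 55/16 67/12
After step 3:
  1669/540 43477/14400 8191/2160
  20851/7200 11539/3000 7369/1800
  7757/2400 1849/500 1997/400
  205/72 6403/1600 679/144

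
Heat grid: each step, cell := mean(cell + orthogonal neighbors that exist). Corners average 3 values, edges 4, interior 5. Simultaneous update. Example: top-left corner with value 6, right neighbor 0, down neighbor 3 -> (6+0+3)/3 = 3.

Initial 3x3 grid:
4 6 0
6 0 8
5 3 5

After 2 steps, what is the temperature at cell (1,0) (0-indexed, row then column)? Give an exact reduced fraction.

Answer: 367/80

Derivation:
Step 1: cell (1,0) = 15/4
Step 2: cell (1,0) = 367/80
Full grid after step 2:
  139/36 171/40 125/36
  367/80 347/100 357/80
  35/9 357/80 71/18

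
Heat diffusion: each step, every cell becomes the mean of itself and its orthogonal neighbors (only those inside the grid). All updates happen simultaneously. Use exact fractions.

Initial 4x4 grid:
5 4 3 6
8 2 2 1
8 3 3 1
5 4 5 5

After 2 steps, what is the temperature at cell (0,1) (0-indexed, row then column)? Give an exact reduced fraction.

Step 1: cell (0,1) = 7/2
Step 2: cell (0,1) = 1003/240
Full grid after step 2:
  179/36 1003/240 767/240 115/36
  1273/240 77/20 301/100 79/30
  257/48 417/100 63/20 43/15
  191/36 109/24 449/120 125/36

Answer: 1003/240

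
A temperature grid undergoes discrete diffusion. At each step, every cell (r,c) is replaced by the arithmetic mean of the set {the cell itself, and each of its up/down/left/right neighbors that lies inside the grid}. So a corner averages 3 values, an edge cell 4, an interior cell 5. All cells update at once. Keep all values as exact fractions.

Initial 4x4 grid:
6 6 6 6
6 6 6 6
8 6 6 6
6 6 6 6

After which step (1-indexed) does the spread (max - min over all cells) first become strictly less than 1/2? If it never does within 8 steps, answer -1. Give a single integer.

Answer: 3

Derivation:
Step 1: max=20/3, min=6, spread=2/3
Step 2: max=391/60, min=6, spread=31/60
Step 3: max=3451/540, min=6, spread=211/540
  -> spread < 1/2 first at step 3
Step 4: max=340843/54000, min=6, spread=16843/54000
Step 5: max=3054643/486000, min=27079/4500, spread=130111/486000
Step 6: max=91122367/14580000, min=1627159/270000, spread=3255781/14580000
Step 7: max=2724753691/437400000, min=1631107/270000, spread=82360351/437400000
Step 8: max=81483316891/13122000000, min=294106441/48600000, spread=2074577821/13122000000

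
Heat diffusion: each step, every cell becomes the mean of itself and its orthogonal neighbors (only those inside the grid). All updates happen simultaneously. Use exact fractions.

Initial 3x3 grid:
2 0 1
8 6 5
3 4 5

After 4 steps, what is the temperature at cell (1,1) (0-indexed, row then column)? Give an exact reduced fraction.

Step 1: cell (1,1) = 23/5
Step 2: cell (1,1) = 407/100
Step 3: cell (1,1) = 8043/2000
Step 4: cell (1,1) = 158807/40000
Full grid after step 4:
  120493/32400 3080099/864000 74987/21600
  3553349/864000 158807/40000 3334099/864000
  7087/1600 1888487/432000 546797/129600

Answer: 158807/40000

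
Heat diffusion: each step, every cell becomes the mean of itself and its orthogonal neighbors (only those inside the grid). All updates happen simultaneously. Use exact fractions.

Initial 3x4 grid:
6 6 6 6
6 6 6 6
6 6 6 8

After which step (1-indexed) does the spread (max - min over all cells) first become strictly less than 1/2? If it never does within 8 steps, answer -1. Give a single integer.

Answer: 3

Derivation:
Step 1: max=20/3, min=6, spread=2/3
Step 2: max=59/9, min=6, spread=5/9
Step 3: max=689/108, min=6, spread=41/108
  -> spread < 1/2 first at step 3
Step 4: max=81977/12960, min=6, spread=4217/12960
Step 5: max=4874749/777600, min=21679/3600, spread=38417/155520
Step 6: max=291136211/46656000, min=434597/72000, spread=1903471/9331200
Step 7: max=17397149089/2799360000, min=13075759/2160000, spread=18038617/111974400
Step 8: max=1041037782851/167961600000, min=1179326759/194400000, spread=883978523/6718464000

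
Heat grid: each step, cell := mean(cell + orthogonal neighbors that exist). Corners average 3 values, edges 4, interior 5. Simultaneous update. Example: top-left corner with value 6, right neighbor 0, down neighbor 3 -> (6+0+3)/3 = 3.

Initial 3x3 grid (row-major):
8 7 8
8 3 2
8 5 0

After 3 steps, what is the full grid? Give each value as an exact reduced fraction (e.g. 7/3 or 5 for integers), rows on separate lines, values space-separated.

Answer: 2849/432 8431/1440 2219/432
17707/2880 3187/600 4199/960
821/144 3383/720 1705/432

Derivation:
After step 1:
  23/3 13/2 17/3
  27/4 5 13/4
  7 4 7/3
After step 2:
  251/36 149/24 185/36
  317/48 51/10 65/16
  71/12 55/12 115/36
After step 3:
  2849/432 8431/1440 2219/432
  17707/2880 3187/600 4199/960
  821/144 3383/720 1705/432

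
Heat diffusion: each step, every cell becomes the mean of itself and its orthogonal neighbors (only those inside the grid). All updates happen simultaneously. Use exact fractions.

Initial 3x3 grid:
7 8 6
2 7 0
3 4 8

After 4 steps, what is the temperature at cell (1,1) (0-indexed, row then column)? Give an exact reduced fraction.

Answer: 904253/180000

Derivation:
Step 1: cell (1,1) = 21/5
Step 2: cell (1,1) = 267/50
Step 3: cell (1,1) = 14299/3000
Step 4: cell (1,1) = 904253/180000
Full grid after step 4:
  679589/129600 1117247/216000 683939/129600
  4166113/864000 904253/180000 4232863/864000
  22457/4800 660623/144000 68921/14400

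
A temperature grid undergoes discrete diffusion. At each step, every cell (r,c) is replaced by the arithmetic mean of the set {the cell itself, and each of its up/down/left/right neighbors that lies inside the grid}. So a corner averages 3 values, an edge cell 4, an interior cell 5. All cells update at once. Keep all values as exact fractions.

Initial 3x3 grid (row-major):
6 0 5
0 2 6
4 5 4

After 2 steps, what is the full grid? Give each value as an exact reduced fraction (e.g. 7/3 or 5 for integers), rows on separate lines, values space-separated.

After step 1:
  2 13/4 11/3
  3 13/5 17/4
  3 15/4 5
After step 2:
  11/4 691/240 67/18
  53/20 337/100 931/240
  13/4 287/80 13/3

Answer: 11/4 691/240 67/18
53/20 337/100 931/240
13/4 287/80 13/3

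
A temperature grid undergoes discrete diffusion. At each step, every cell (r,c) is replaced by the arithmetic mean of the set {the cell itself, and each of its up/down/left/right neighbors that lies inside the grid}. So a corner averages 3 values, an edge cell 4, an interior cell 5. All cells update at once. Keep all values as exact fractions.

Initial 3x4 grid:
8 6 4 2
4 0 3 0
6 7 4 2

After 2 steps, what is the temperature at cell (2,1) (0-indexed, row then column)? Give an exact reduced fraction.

Step 1: cell (2,1) = 17/4
Step 2: cell (2,1) = 215/48
Full grid after step 2:
  5 73/16 249/80 5/2
  121/24 389/100 157/50 159/80
  173/36 215/48 249/80 31/12

Answer: 215/48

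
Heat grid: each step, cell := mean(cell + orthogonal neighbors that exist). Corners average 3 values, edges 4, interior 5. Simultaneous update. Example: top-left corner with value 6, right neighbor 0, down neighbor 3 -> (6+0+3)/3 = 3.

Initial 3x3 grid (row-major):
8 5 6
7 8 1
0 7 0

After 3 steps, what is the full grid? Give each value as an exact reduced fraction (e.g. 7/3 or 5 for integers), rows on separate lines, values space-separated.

Answer: 6413/1080 79547/14400 1751/360
78847/14400 618/125 62447/14400
5243/1080 62647/14400 4163/1080

Derivation:
After step 1:
  20/3 27/4 4
  23/4 28/5 15/4
  14/3 15/4 8/3
After step 2:
  115/18 1381/240 29/6
  1361/240 128/25 961/240
  85/18 1001/240 61/18
After step 3:
  6413/1080 79547/14400 1751/360
  78847/14400 618/125 62447/14400
  5243/1080 62647/14400 4163/1080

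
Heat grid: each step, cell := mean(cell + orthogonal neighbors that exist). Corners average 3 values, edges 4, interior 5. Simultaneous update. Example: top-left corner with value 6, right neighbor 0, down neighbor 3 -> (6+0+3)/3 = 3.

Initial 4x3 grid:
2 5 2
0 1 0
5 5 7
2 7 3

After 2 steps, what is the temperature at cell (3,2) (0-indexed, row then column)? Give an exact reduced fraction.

Step 1: cell (3,2) = 17/3
Step 2: cell (3,2) = 41/9
Full grid after step 2:
  41/18 281/120 22/9
  143/60 71/25 647/240
  11/3 91/25 203/48
  143/36 235/48 41/9

Answer: 41/9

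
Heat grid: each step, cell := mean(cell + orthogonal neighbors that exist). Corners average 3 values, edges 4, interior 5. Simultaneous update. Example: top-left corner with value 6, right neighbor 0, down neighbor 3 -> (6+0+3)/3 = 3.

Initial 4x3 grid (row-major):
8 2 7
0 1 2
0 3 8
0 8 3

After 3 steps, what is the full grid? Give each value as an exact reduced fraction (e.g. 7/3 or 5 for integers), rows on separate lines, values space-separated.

After step 1:
  10/3 9/2 11/3
  9/4 8/5 9/2
  3/4 4 4
  8/3 7/2 19/3
After step 2:
  121/36 131/40 38/9
  119/60 337/100 413/120
  29/12 277/100 113/24
  83/36 33/8 83/18
After step 3:
  3103/1080 8537/2400 1969/540
  5009/1800 371/125 1771/450
  533/225 1739/500 6989/1800
  637/216 8287/2400 121/27

Answer: 3103/1080 8537/2400 1969/540
5009/1800 371/125 1771/450
533/225 1739/500 6989/1800
637/216 8287/2400 121/27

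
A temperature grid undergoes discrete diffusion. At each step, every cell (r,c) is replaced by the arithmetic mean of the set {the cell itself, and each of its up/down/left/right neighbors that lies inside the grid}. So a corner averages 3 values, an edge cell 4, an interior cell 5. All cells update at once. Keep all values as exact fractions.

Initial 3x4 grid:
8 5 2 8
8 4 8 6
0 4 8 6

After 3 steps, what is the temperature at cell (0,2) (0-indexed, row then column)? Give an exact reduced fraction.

Answer: 21007/3600

Derivation:
Step 1: cell (0,2) = 23/4
Step 2: cell (0,2) = 643/120
Step 3: cell (0,2) = 21007/3600
Full grid after step 3:
  2023/360 6539/1200 21007/3600 6313/1080
  6119/1200 2751/500 709/125 2503/400
  1783/360 2013/400 21257/3600 6683/1080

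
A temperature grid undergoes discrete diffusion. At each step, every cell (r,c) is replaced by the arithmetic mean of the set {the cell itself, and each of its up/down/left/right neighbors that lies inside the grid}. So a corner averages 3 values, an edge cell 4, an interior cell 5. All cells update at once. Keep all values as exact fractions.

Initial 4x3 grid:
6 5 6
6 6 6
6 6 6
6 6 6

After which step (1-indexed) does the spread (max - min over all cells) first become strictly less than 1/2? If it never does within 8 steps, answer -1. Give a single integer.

Answer: 1

Derivation:
Step 1: max=6, min=17/3, spread=1/3
  -> spread < 1/2 first at step 1
Step 2: max=6, min=1373/240, spread=67/240
Step 3: max=6, min=12523/2160, spread=437/2160
Step 4: max=5991/1000, min=5026469/864000, spread=29951/172800
Step 5: max=20171/3375, min=45440179/7776000, spread=206761/1555200
Step 6: max=32234329/5400000, min=18206204429/3110400000, spread=14430763/124416000
Step 7: max=2574347273/432000000, min=1094636258311/186624000000, spread=139854109/1492992000
Step 8: max=231428771023/38880000000, min=65762168109749/11197440000000, spread=7114543559/89579520000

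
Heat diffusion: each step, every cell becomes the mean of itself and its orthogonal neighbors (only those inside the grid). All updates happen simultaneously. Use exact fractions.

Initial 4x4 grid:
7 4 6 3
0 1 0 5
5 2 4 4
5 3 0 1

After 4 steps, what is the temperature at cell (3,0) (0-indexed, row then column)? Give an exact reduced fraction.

Answer: 191069/64800

Derivation:
Step 1: cell (3,0) = 13/3
Step 2: cell (3,0) = 59/18
Step 3: cell (3,0) = 1387/432
Step 4: cell (3,0) = 191069/64800
Full grid after step 4:
  27137/8100 697441/216000 740449/216000 218731/64800
  666151/216000 17624/5625 534793/180000 43159/13500
  667727/216000 99427/36000 62489/22500 72089/27000
  191069/64800 9548/3375 33667/13500 10357/4050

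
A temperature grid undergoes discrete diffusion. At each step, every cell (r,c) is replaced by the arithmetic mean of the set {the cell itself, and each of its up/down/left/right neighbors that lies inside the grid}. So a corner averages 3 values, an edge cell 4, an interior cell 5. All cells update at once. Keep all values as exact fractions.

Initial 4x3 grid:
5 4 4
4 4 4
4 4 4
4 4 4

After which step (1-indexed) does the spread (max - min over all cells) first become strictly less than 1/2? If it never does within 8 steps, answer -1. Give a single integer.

Step 1: max=13/3, min=4, spread=1/3
  -> spread < 1/2 first at step 1
Step 2: max=77/18, min=4, spread=5/18
Step 3: max=905/216, min=4, spread=41/216
Step 4: max=107897/25920, min=4, spread=4217/25920
Step 5: max=6429949/1555200, min=28879/7200, spread=38417/311040
Step 6: max=384448211/93312000, min=578597/144000, spread=1903471/18662400
Step 7: max=22995869089/5598720000, min=17395759/4320000, spread=18038617/223948800
Step 8: max=1376960982851/335923200000, min=1568126759/388800000, spread=883978523/13436928000

Answer: 1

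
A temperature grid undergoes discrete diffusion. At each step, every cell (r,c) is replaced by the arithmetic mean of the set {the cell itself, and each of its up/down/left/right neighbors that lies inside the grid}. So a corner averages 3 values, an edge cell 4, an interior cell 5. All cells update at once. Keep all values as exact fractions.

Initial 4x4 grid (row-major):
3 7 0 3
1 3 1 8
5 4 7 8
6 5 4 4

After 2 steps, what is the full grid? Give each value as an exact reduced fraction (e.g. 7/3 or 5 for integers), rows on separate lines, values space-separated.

After step 1:
  11/3 13/4 11/4 11/3
  3 16/5 19/5 5
  4 24/5 24/5 27/4
  16/3 19/4 5 16/3
After step 2:
  119/36 193/60 101/30 137/36
  52/15 361/100 391/100 1153/240
  257/60 431/100 503/100 1313/240
  169/36 1193/240 1193/240 205/36

Answer: 119/36 193/60 101/30 137/36
52/15 361/100 391/100 1153/240
257/60 431/100 503/100 1313/240
169/36 1193/240 1193/240 205/36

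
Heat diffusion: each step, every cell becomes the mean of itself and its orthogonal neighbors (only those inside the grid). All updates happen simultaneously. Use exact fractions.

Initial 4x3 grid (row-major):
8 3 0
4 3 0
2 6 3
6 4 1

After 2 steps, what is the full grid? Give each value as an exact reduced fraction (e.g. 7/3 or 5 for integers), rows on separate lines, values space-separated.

After step 1:
  5 7/2 1
  17/4 16/5 3/2
  9/2 18/5 5/2
  4 17/4 8/3
After step 2:
  17/4 127/40 2
  339/80 321/100 41/20
  327/80 361/100 77/30
  17/4 871/240 113/36

Answer: 17/4 127/40 2
339/80 321/100 41/20
327/80 361/100 77/30
17/4 871/240 113/36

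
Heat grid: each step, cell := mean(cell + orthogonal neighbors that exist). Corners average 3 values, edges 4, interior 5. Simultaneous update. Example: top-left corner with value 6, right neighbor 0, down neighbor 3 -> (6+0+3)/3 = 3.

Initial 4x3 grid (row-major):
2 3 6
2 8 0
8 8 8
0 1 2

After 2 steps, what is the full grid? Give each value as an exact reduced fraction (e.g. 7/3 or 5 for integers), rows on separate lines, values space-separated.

After step 1:
  7/3 19/4 3
  5 21/5 11/2
  9/2 33/5 9/2
  3 11/4 11/3
After step 2:
  145/36 857/240 53/12
  481/120 521/100 43/10
  191/40 451/100 76/15
  41/12 961/240 131/36

Answer: 145/36 857/240 53/12
481/120 521/100 43/10
191/40 451/100 76/15
41/12 961/240 131/36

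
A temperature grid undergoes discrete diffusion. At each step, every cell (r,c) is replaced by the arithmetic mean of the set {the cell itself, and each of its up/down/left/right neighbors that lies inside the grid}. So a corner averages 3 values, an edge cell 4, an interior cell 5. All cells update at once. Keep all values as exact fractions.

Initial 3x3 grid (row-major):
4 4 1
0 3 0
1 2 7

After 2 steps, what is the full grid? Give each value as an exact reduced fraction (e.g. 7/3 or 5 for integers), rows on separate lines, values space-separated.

After step 1:
  8/3 3 5/3
  2 9/5 11/4
  1 13/4 3
After step 2:
  23/9 137/60 89/36
  28/15 64/25 553/240
  25/12 181/80 3

Answer: 23/9 137/60 89/36
28/15 64/25 553/240
25/12 181/80 3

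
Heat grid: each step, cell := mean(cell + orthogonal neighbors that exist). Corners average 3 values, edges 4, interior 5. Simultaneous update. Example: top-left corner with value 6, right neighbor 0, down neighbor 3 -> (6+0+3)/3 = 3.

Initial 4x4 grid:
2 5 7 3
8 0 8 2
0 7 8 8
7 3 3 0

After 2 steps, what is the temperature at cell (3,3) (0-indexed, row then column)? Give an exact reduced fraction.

Step 1: cell (3,3) = 11/3
Step 2: cell (3,3) = 35/9
Full grid after step 2:
  11/3 397/80 73/16 5
  93/20 101/25 142/25 75/16
  56/15 53/10 117/25 1213/240
  83/18 463/120 569/120 35/9

Answer: 35/9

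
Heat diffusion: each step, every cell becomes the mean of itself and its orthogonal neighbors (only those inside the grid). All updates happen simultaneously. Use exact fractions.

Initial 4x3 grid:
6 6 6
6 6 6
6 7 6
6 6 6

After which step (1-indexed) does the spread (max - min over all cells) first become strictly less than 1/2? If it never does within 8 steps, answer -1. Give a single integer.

Step 1: max=25/4, min=6, spread=1/4
  -> spread < 1/2 first at step 1
Step 2: max=623/100, min=6, spread=23/100
Step 3: max=29611/4800, min=2413/400, spread=131/960
Step 4: max=265751/43200, min=43591/7200, spread=841/8640
Step 5: max=106222051/17280000, min=8733373/1440000, spread=56863/691200
Step 6: max=954654341/155520000, min=78749543/12960000, spread=386393/6220800
Step 7: max=381641723131/62208000000, min=31524358813/5184000000, spread=26795339/497664000
Step 8: max=22878695714129/3732480000000, min=1893326149667/311040000000, spread=254051069/5971968000

Answer: 1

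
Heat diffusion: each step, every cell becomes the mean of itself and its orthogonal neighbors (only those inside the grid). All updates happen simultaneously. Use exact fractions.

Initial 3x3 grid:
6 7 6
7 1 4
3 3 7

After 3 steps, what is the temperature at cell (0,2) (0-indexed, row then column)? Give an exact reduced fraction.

Answer: 5507/1080

Derivation:
Step 1: cell (0,2) = 17/3
Step 2: cell (0,2) = 91/18
Step 3: cell (0,2) = 5507/1080
Full grid after step 3:
  11269/2160 1132/225 5507/1080
  22291/4800 28451/6000 33149/7200
  9479/2160 3361/800 1193/270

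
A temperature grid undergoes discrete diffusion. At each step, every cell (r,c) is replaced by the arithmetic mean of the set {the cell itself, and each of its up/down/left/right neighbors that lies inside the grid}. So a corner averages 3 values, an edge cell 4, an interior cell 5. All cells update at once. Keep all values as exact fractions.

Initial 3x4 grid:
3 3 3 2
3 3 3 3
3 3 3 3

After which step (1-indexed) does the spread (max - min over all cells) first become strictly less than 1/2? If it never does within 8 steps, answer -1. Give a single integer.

Step 1: max=3, min=8/3, spread=1/3
  -> spread < 1/2 first at step 1
Step 2: max=3, min=49/18, spread=5/18
Step 3: max=3, min=607/216, spread=41/216
Step 4: max=3, min=73543/25920, spread=4217/25920
Step 5: max=21521/7200, min=4456451/1555200, spread=38417/311040
Step 6: max=429403/144000, min=268735789/93312000, spread=1903471/18662400
Step 7: max=12844241/4320000, min=16195170911/5598720000, spread=18038617/223948800
Step 8: max=1153473241/388800000, min=974501417149/335923200000, spread=883978523/13436928000

Answer: 1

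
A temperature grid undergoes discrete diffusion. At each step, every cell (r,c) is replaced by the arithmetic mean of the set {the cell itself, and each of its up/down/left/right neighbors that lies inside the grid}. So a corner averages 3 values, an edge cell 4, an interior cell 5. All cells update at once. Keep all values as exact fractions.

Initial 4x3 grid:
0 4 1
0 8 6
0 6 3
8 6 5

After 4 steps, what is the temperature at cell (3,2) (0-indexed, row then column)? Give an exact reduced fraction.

Step 1: cell (3,2) = 14/3
Step 2: cell (3,2) = 191/36
Step 3: cell (3,2) = 10831/2160
Step 4: cell (3,2) = 641123/129600
Full grid after step 4:
  398203/129600 330703/96000 489503/129600
  187217/54000 453991/120000 452309/108000
  217987/54000 1596073/360000 498599/108000
  586223/129600 4091747/864000 641123/129600

Answer: 641123/129600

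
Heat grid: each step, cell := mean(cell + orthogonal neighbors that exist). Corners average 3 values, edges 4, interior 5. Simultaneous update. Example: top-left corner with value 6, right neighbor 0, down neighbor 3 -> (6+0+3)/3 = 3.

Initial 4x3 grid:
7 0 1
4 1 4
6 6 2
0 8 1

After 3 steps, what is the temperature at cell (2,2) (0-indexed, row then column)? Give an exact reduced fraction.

Answer: 23641/7200

Derivation:
Step 1: cell (2,2) = 13/4
Step 2: cell (2,2) = 811/240
Step 3: cell (2,2) = 23641/7200
Full grid after step 3:
  1427/432 40897/14400 511/216
  6739/1800 1193/375 19981/7200
  14483/3600 11389/3000 23641/7200
  9181/2160 56107/14400 1999/540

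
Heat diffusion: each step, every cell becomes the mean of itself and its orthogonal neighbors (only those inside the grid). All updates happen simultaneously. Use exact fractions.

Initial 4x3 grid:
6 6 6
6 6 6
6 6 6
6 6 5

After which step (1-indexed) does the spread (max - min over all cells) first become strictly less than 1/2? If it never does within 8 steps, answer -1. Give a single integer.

Step 1: max=6, min=17/3, spread=1/3
  -> spread < 1/2 first at step 1
Step 2: max=6, min=103/18, spread=5/18
Step 3: max=6, min=1255/216, spread=41/216
Step 4: max=6, min=151303/25920, spread=4217/25920
Step 5: max=43121/7200, min=9122051/1555200, spread=38417/311040
Step 6: max=861403/144000, min=548671789/93312000, spread=1903471/18662400
Step 7: max=25804241/4320000, min=32991330911/5598720000, spread=18038617/223948800
Step 8: max=2319873241/388800000, min=1982271017149/335923200000, spread=883978523/13436928000

Answer: 1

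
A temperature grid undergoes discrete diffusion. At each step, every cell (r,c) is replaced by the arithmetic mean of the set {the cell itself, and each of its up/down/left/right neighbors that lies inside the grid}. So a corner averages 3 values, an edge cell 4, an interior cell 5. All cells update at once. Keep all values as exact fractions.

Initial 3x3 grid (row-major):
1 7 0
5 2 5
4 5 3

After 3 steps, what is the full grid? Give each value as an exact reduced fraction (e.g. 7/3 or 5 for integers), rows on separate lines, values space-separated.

Answer: 4099/1080 24203/7200 649/180
723/200 11761/3000 24503/7200
4409/1080 8851/2400 1051/270

Derivation:
After step 1:
  13/3 5/2 4
  3 24/5 5/2
  14/3 7/2 13/3
After step 2:
  59/18 469/120 3
  21/5 163/50 469/120
  67/18 173/40 31/9
After step 3:
  4099/1080 24203/7200 649/180
  723/200 11761/3000 24503/7200
  4409/1080 8851/2400 1051/270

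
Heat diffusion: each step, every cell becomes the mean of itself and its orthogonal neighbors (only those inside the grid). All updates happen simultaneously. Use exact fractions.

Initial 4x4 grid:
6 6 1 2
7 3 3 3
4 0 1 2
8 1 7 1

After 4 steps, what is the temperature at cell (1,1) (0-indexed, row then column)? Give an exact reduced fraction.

Step 1: cell (1,1) = 19/5
Step 2: cell (1,1) = 84/25
Step 3: cell (1,1) = 22589/6000
Step 4: cell (1,1) = 643283/180000
Full grid after step 4:
  281453/64800 419653/108000 21803/7200 2151/800
  922301/216000 643283/180000 35567/12000 7169/2880
  840581/216000 628529/180000 19799/7200 559859/216000
  248567/64800 89677/27000 79513/27000 168641/64800

Answer: 643283/180000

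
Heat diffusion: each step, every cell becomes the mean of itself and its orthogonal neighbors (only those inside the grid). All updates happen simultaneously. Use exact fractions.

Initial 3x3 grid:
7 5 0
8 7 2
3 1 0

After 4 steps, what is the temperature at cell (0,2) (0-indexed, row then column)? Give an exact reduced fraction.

Answer: 14561/4050

Derivation:
Step 1: cell (0,2) = 7/3
Step 2: cell (0,2) = 28/9
Step 3: cell (0,2) = 461/135
Step 4: cell (0,2) = 14561/4050
Full grid after step 4:
  79069/16200 136567/32000 14561/4050
  3980059/864000 14723/3750 2775059/864000
  2831/675 1018103/288000 15973/5400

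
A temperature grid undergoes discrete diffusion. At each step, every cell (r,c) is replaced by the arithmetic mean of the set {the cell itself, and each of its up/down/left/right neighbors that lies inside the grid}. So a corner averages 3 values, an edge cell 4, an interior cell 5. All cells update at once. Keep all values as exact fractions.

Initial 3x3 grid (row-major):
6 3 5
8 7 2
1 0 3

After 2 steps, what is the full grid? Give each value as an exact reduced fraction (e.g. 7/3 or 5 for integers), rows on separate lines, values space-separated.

Answer: 197/36 73/16 77/18
109/24 87/20 53/16
15/4 137/48 26/9

Derivation:
After step 1:
  17/3 21/4 10/3
  11/2 4 17/4
  3 11/4 5/3
After step 2:
  197/36 73/16 77/18
  109/24 87/20 53/16
  15/4 137/48 26/9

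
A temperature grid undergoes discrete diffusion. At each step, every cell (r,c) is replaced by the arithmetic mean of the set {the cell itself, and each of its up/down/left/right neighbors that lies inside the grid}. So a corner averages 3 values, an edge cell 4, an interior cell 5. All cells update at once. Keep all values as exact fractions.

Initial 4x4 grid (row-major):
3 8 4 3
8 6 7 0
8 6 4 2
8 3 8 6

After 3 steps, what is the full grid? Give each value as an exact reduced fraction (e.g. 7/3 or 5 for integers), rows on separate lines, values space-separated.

Answer: 1349/216 39431/7200 34151/7200 7967/2160
44471/7200 3569/600 27293/6000 14353/3600
47063/7200 34511/6000 15433/3000 2969/720
13589/2160 10967/1800 1849/360 5137/1080

Derivation:
After step 1:
  19/3 21/4 11/2 7/3
  25/4 7 21/5 3
  15/2 27/5 27/5 3
  19/3 25/4 21/4 16/3
After step 2:
  107/18 289/48 1037/240 65/18
  325/48 281/50 251/50 47/15
  1529/240 631/100 93/20 251/60
  241/36 697/120 667/120 163/36
After step 3:
  1349/216 39431/7200 34151/7200 7967/2160
  44471/7200 3569/600 27293/6000 14353/3600
  47063/7200 34511/6000 15433/3000 2969/720
  13589/2160 10967/1800 1849/360 5137/1080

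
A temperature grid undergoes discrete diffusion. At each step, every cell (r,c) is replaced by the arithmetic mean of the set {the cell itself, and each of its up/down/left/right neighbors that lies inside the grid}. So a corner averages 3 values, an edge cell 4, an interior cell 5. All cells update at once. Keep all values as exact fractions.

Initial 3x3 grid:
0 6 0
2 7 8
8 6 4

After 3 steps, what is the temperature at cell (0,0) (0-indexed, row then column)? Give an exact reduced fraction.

Answer: 4319/1080

Derivation:
Step 1: cell (0,0) = 8/3
Step 2: cell (0,0) = 61/18
Step 3: cell (0,0) = 4319/1080
Full grid after step 3:
  4319/1080 59641/14400 613/135
  21647/4800 14771/3000 72191/14400
  5629/1080 77941/14400 1009/180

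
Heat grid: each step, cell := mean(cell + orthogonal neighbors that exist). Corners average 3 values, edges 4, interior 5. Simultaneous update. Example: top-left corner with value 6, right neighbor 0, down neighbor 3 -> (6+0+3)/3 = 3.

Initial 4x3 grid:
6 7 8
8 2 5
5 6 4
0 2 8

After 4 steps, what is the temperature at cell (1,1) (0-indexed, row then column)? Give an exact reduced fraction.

Step 1: cell (1,1) = 28/5
Step 2: cell (1,1) = 503/100
Step 3: cell (1,1) = 32887/6000
Step 4: cell (1,1) = 1883843/360000
Full grid after step 4:
  243331/43200 4987477/864000 731693/129600
  21167/4000 1883843/360000 292567/54000
  485569/108000 35591/7500 258847/54000
  34003/8100 16927/4000 147587/32400

Answer: 1883843/360000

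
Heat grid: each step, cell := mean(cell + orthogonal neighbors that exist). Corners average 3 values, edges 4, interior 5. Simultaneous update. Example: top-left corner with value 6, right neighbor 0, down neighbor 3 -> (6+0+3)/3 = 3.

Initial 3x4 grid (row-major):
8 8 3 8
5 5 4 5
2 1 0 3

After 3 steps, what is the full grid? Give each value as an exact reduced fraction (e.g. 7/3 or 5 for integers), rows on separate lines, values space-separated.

After step 1:
  7 6 23/4 16/3
  5 23/5 17/5 5
  8/3 2 2 8/3
After step 2:
  6 467/80 1229/240 193/36
  289/60 21/5 83/20 41/10
  29/9 169/60 151/60 29/9
After step 3:
  3997/720 2539/480 7369/1440 10499/2160
  3283/720 5237/1200 1607/400 101/24
  977/270 287/90 2287/720 1771/540

Answer: 3997/720 2539/480 7369/1440 10499/2160
3283/720 5237/1200 1607/400 101/24
977/270 287/90 2287/720 1771/540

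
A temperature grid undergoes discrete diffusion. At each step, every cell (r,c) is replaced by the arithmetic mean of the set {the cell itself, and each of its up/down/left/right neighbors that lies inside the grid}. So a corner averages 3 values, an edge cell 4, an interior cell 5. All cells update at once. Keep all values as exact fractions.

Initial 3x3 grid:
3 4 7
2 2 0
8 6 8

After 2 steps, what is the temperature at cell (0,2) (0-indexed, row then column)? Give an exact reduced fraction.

Step 1: cell (0,2) = 11/3
Step 2: cell (0,2) = 143/36
Full grid after step 2:
  43/12 101/30 143/36
  893/240 104/25 923/240
  181/36 47/10 179/36

Answer: 143/36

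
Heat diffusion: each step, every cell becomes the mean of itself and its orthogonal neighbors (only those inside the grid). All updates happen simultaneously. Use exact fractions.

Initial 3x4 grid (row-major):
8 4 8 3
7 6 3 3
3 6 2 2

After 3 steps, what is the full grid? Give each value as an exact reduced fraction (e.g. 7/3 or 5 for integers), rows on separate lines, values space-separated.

Answer: 3173/540 9989/1800 8389/1800 9019/2160
20213/3600 15089/3000 8561/2000 5723/1600
5551/1080 8339/1800 6689/1800 7109/2160

Derivation:
After step 1:
  19/3 13/2 9/2 14/3
  6 26/5 22/5 11/4
  16/3 17/4 13/4 7/3
After step 2:
  113/18 169/30 301/60 143/36
  343/60 527/100 201/50 283/80
  187/36 541/120 427/120 25/9
After step 3:
  3173/540 9989/1800 8389/1800 9019/2160
  20213/3600 15089/3000 8561/2000 5723/1600
  5551/1080 8339/1800 6689/1800 7109/2160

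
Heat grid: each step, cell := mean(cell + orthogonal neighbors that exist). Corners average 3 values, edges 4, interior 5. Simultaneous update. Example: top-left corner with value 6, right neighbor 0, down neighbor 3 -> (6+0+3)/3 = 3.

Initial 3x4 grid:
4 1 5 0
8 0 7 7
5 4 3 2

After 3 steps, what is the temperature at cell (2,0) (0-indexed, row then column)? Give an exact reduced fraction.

Answer: 1877/432

Derivation:
Step 1: cell (2,0) = 17/3
Step 2: cell (2,0) = 155/36
Step 3: cell (2,0) = 1877/432
Full grid after step 3:
  106/27 25889/7200 8843/2400 911/240
  6477/1600 1981/500 7619/2000 789/200
  1877/432 14357/3600 299/75 239/60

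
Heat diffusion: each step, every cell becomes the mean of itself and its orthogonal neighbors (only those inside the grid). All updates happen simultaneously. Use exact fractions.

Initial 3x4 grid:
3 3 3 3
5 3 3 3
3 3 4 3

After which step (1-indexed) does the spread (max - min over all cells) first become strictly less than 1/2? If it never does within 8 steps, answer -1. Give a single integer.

Step 1: max=11/3, min=3, spread=2/3
Step 2: max=427/120, min=3, spread=67/120
Step 3: max=469/135, min=551/180, spread=223/540
  -> spread < 1/2 first at step 3
Step 4: max=221281/64800, min=16753/5400, spread=4049/12960
Step 5: max=13186409/3888000, min=338129/108000, spread=202753/777600
Step 6: max=784693351/233280000, min=30688999/9720000, spread=385259/1866240
Step 7: max=46828559909/13996800000, min=1852185091/583200000, spread=95044709/559872000
Step 8: max=2796000336031/839808000000, min=12411315341/3888000000, spread=921249779/6718464000

Answer: 3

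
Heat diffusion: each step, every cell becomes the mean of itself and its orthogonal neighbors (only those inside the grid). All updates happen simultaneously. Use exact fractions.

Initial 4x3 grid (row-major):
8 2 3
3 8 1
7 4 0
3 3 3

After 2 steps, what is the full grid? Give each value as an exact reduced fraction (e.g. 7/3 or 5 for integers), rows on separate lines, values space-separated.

Answer: 193/36 911/240 41/12
1121/240 91/20 53/20
1169/240 7/2 57/20
71/18 839/240 29/12

Derivation:
After step 1:
  13/3 21/4 2
  13/2 18/5 3
  17/4 22/5 2
  13/3 13/4 2
After step 2:
  193/36 911/240 41/12
  1121/240 91/20 53/20
  1169/240 7/2 57/20
  71/18 839/240 29/12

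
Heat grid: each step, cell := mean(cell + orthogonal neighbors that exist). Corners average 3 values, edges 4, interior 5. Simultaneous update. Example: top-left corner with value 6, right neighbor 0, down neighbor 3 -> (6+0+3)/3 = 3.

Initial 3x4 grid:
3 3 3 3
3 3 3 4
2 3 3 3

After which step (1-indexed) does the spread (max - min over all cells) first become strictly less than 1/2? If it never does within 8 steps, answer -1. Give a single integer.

Answer: 3

Derivation:
Step 1: max=10/3, min=8/3, spread=2/3
Step 2: max=787/240, min=49/18, spread=401/720
Step 3: max=6917/2160, min=607/216, spread=847/2160
  -> spread < 1/2 first at step 3
Step 4: max=2738011/864000, min=370019/129600, spread=813653/2592000
Step 5: max=24458501/7776000, min=22464271/7776000, spread=199423/777600
Step 6: max=1457074399/466560000, min=1360158449/466560000, spread=1938319/9331200
Step 7: max=86949090341/27993600000, min=82161700891/27993600000, spread=95747789/559872000
Step 8: max=5191801997119/1679616000000, min=4956796214369/1679616000000, spread=940023131/6718464000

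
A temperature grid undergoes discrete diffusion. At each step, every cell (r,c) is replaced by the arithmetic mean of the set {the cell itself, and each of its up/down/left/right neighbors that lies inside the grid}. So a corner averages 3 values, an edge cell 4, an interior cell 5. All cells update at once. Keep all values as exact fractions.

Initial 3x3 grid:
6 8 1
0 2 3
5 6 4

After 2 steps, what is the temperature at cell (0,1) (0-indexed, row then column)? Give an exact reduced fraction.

Answer: 1003/240

Derivation:
Step 1: cell (0,1) = 17/4
Step 2: cell (0,1) = 1003/240
Full grid after step 2:
  73/18 1003/240 43/12
  923/240 361/100 439/120
  67/18 321/80 133/36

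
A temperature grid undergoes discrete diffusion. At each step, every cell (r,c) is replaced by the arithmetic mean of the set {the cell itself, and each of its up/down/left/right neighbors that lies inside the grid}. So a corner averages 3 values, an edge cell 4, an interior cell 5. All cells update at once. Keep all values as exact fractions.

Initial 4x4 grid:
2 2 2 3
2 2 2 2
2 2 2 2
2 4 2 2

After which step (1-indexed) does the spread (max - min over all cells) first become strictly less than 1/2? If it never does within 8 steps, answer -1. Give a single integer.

Answer: 3

Derivation:
Step 1: max=8/3, min=2, spread=2/3
Step 2: max=151/60, min=2, spread=31/60
Step 3: max=1291/540, min=97/48, spread=799/2160
  -> spread < 1/2 first at step 3
Step 4: max=124843/54000, min=14831/7200, spread=27221/108000
Step 5: max=1110643/486000, min=449357/216000, spread=398359/1944000
Step 6: max=32866357/14580000, min=13628027/6480000, spread=1762637/11664000
Step 7: max=489346493/218700000, min=16458341/7776000, spread=211645219/1749600000
Step 8: max=29165659891/13122000000, min=12415325531/5832000000, spread=984941957/10497600000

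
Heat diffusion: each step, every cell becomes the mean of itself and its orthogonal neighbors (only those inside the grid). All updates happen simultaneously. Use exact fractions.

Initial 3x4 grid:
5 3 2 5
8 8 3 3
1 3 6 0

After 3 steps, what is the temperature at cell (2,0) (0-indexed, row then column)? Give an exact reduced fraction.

Step 1: cell (2,0) = 4
Step 2: cell (2,0) = 14/3
Step 3: cell (2,0) = 55/12
Full grid after step 3:
  2101/432 32909/7200 27329/7200 3727/1080
  35129/7200 26477/6000 1457/375 47083/14400
  55/12 5189/1200 2167/600 267/80

Answer: 55/12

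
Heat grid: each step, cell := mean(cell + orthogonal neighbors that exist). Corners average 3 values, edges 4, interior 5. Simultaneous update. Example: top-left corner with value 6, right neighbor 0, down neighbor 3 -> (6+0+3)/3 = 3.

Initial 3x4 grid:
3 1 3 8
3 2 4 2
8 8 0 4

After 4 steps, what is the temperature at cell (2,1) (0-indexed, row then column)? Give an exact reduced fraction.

Answer: 108157/27000

Derivation:
Step 1: cell (2,1) = 9/2
Step 2: cell (2,1) = 553/120
Step 3: cell (2,1) = 7217/1800
Step 4: cell (2,1) = 108157/27000
Full grid after step 4:
  220823/64800 740381/216000 731441/216000 116599/32400
  103937/27000 646783/180000 324229/90000 1499287/432000
  33331/8100 108157/27000 64693/18000 77191/21600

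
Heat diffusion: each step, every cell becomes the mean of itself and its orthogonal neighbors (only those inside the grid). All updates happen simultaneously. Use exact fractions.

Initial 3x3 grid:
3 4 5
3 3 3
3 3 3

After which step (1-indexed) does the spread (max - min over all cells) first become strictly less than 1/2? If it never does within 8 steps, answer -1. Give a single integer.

Step 1: max=4, min=3, spread=1
Step 2: max=15/4, min=3, spread=3/4
Step 3: max=2579/720, min=551/180, spread=25/48
Step 4: max=150953/43200, min=16891/5400, spread=211/576
  -> spread < 1/2 first at step 4
Step 5: max=2966297/864000, min=25409/8000, spread=1777/6912
Step 6: max=527878177/155520000, min=7809493/2430000, spread=14971/82944
Step 7: max=31413470419/9331200000, min=7557771511/2332800000, spread=126121/995328
Step 8: max=624751302131/186624000000, min=76018719407/23328000000, spread=1062499/11943936

Answer: 4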